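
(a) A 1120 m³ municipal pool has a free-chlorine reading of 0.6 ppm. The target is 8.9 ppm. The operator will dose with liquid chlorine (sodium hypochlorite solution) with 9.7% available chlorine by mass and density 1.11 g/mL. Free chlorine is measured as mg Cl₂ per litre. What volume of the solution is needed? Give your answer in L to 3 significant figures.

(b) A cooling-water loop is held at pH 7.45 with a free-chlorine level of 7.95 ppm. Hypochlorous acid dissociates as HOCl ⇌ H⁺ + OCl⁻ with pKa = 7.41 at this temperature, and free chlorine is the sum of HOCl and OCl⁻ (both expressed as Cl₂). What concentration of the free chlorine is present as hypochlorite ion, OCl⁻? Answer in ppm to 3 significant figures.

(a) Volume: 1120 m³ = 1,120,000 L.
(a) Chlorine deficit: 8.9 − 0.6 = 8.3 ppm = 8.3 mg/L as Cl₂.
(a) Cl₂ equivalent needed: 8.3 mg/L × 1,120,000 L = 9,296,000 mg = 9296 g.
(a) Product at 9.7% available chlorine: 9296 / 0.097 = 95,840 g.
(a) Volume at density 1.11 g/mL: 95,840 g ÷ 1.11 g/mL = 86,340 mL.

(b) [OCl⁻]/[HOCl] = 10^(pH − pKa) = 10^(7.45 − 7.41) = 10^0.04 = 1.096.
(b) Fraction as HOCl = 1 / (1 + 1.096) = 0.477.
(b) OCl⁻ = (1 − 0.477) × 7.95 ppm = 4.158 ppm.

(a) 86.3 L; (b) 4.16 ppm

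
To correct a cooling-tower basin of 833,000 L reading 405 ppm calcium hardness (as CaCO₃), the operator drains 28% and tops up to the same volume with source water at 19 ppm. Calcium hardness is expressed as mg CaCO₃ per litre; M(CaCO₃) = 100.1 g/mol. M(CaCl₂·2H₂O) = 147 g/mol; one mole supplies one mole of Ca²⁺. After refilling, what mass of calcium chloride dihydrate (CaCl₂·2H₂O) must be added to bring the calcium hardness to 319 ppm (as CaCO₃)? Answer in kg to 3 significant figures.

27.0 kg

After draining 28% and refilling: 405 × 0.72 + 19 × 0.28 = 296.92 ppm.
Deficit to target: 319 − 296.92 = 22.08 mg/L.
As CaCO₃: 22.08 mg/L × 833,000 L = 18,390 g; ÷ 100.1 = 183.7 mol Ca²⁺.
Mass: 183.7 × 147 = 27,010 g.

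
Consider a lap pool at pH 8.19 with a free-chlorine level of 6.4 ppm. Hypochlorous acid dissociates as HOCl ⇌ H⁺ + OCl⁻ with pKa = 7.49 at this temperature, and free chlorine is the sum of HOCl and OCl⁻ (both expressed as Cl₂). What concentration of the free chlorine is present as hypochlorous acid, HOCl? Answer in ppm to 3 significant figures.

1.06 ppm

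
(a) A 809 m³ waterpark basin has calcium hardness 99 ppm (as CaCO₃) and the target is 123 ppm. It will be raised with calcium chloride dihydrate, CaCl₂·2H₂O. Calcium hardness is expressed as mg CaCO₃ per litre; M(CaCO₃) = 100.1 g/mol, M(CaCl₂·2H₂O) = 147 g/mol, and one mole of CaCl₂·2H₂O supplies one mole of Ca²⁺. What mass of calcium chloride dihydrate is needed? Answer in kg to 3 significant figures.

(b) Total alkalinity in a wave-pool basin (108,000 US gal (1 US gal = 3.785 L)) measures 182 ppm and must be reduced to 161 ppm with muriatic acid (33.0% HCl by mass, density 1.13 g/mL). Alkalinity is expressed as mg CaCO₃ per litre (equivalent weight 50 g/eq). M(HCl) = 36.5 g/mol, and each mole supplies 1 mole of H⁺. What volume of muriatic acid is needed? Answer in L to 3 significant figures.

(a) Volume: 809 m³ = 809,000 L.
(a) Hardness to add: (123 − 99) = 24 mg/L as CaCO₃ × 809,000 L = 19,420 g as CaCO₃.
(a) Moles of Ca²⁺ (1 mol Ca²⁺ ≡ 1 mol CaCO₃): 19,420 / 100.1 g/mol = 194 mol.
(a) Mass of CaCl₂·2H₂O: 194 × 147 = 28,510 g.

(b) Volume: 108,000 US gal × 3.785 L/gal = 408,780 L.
(b) Alkalinity to neutralize: (182 − 161) = 21 mg/L as CaCO₃ × 408,780 L = 8584 g as CaCO₃.
(b) Equivalents of H⁺ required: 8584 ÷ 50 g/eq = 171.7 eq = 171.7 mol HCl.
(b) Mass of HCl: 171.7 × 36.5 = 6267 g.
(b) Mass of 33.0% solution: 6267 / 0.33 = 18,990 g.
(b) Volume: 18,990 g ÷ 1.13 g/mL = 16,810 mL.

(a) 28.5 kg; (b) 16.8 L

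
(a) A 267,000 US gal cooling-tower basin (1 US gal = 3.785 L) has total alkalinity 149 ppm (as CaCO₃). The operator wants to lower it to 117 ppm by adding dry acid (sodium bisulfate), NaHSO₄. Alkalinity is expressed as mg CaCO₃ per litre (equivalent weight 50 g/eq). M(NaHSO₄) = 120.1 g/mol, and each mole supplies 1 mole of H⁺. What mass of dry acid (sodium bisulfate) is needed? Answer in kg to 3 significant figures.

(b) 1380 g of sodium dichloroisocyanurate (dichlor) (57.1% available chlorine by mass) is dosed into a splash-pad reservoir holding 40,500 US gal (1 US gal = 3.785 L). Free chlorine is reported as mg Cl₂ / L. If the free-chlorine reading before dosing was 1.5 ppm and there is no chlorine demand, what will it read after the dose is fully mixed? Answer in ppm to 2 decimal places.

(a) 77.7 kg; (b) 6.64 ppm

(a) Volume: 267,000 US gal × 3.785 L/gal = 1,010,595 L.
(a) Alkalinity to neutralize: (149 − 117) = 32 mg/L as CaCO₃ × 1,010,595 L = 32,340 g as CaCO₃.
(a) Equivalents of H⁺ required: 32,340 ÷ 50 g/eq = 646.8 eq = 646.8 mol NaHSO₄.
(a) Mass of NaHSO₄: 646.8 × 120.1 = 77,680 g.

(b) Volume: 40,500 US gal × 3.785 L/gal = 153,292 L.
(b) Available chlorine delivered: 1380 g × 0.571 = 788 g as Cl₂.
(b) Concentration rise: 788 g / 153,292 L = 5.14 mg/L = 5.14 ppm.
(b) Final FC: 1.5 + 5.14 = 6.64 ppm.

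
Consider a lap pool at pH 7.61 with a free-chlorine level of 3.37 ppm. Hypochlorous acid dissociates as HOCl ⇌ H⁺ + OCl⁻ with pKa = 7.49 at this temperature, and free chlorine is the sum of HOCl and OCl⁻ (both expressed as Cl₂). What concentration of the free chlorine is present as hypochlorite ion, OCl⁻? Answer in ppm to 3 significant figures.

1.92 ppm

[OCl⁻]/[HOCl] = 10^(pH − pKa) = 10^(7.61 − 7.49) = 10^0.12 = 1.318.
Fraction as HOCl = 1 / (1 + 1.318) = 0.4314.
OCl⁻ = (1 − 0.4314) × 3.37 ppm = 1.916 ppm.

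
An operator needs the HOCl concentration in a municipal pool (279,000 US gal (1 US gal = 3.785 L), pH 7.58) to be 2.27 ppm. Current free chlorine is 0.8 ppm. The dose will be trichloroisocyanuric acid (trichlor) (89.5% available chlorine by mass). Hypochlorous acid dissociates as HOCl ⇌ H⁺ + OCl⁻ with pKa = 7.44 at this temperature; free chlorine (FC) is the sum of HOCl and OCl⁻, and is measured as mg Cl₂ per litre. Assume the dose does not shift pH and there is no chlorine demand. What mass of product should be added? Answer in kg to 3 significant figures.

5.43 kg

Volume: 279,000 US gal × 3.785 L/gal = 1,056,015 L.
[OCl⁻]/[HOCl] = 10^(pH − pKa) = 10^(7.58 − 7.44) = 1.38; fraction as HOCl = 1/(1 + 1.38) = 0.4201.
Free chlorine required for 2.27 ppm HOCl: 2.27 / 0.4201 = 5.403 ppm.
FC to add: 5.403 − 0.8 = 4.603 mg/L as Cl₂.
Cl₂ equivalent: 4.603 mg/L × 1,056,015 L = 4861 g.
Product at 89.5% available Cl: 4861 / 0.895 = 5432 g.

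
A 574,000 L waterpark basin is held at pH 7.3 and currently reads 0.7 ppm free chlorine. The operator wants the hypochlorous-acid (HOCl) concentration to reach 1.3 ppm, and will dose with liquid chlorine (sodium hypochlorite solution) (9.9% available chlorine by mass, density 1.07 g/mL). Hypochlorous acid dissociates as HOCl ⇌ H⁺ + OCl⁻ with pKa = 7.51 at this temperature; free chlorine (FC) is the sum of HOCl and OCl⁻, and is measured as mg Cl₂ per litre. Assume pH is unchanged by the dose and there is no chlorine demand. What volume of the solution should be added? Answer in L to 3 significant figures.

[OCl⁻]/[HOCl] = 10^(pH − pKa) = 10^(7.3 − 7.51) = 0.6166; fraction as HOCl = 1/(1 + 0.6166) = 0.6186.
Free chlorine required for 1.3 ppm HOCl: 1.3 / 0.6186 = 2.102 ppm.
FC to add: 2.102 − 0.7 = 1.402 mg/L as Cl₂.
Cl₂ equivalent: 1.402 mg/L × 574,000 L = 804.5 g.
Product at 9.9% available Cl: 804.5 / 0.099 = 8126 g.
Volume: 8126 g ÷ 1.07 g/mL = 7595 mL.

7.59 L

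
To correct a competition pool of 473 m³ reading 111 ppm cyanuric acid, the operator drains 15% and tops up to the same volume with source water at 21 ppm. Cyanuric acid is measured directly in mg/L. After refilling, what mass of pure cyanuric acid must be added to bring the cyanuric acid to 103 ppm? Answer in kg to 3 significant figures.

2.60 kg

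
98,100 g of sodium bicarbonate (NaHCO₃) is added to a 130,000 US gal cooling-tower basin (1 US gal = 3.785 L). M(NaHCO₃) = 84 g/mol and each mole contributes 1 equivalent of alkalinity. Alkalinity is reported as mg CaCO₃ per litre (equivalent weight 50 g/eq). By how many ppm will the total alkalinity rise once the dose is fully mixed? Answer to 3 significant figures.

119 ppm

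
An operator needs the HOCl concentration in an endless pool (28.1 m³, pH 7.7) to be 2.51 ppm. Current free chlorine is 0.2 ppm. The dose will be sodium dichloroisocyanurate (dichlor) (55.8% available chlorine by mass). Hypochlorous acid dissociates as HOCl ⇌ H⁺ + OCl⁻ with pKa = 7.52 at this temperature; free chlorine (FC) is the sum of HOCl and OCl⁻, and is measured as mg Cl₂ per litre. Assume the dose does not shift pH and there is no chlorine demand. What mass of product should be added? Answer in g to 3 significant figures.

308 g

Volume: 28.1 m³ = 28,100 L.
[OCl⁻]/[HOCl] = 10^(pH − pKa) = 10^(7.7 − 7.52) = 1.514; fraction as HOCl = 1/(1 + 1.514) = 0.3978.
Free chlorine required for 2.51 ppm HOCl: 2.51 / 0.3978 = 6.309 ppm.
FC to add: 6.309 − 0.2 = 6.109 mg/L as Cl₂.
Cl₂ equivalent: 6.109 mg/L × 28,100 L = 171.7 g.
Product at 55.8% available Cl: 171.7 / 0.558 = 307.6 g.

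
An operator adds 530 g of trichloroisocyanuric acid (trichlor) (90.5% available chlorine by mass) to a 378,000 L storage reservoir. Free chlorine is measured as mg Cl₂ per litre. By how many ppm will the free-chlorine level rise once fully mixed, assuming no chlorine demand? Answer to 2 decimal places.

1.27 ppm

Available chlorine delivered: 530 g × 0.905 = 479.7 g as Cl₂.
Concentration rise: 479.7 g / 378,000 L = 1.269 mg/L = 1.27 ppm.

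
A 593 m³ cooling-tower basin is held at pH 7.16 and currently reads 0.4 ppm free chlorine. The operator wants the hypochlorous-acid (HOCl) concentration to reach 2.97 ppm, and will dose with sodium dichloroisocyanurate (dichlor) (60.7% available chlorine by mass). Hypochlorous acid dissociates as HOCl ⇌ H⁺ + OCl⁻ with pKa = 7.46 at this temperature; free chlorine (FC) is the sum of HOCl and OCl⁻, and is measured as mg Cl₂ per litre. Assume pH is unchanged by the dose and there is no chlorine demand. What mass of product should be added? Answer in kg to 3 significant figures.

3.96 kg

Volume: 593 m³ = 593,000 L.
[OCl⁻]/[HOCl] = 10^(pH − pKa) = 10^(7.16 − 7.46) = 0.5012; fraction as HOCl = 1/(1 + 0.5012) = 0.6661.
Free chlorine required for 2.97 ppm HOCl: 2.97 / 0.6661 = 4.459 ppm.
FC to add: 4.459 − 0.4 = 4.059 mg/L as Cl₂.
Cl₂ equivalent: 4.059 mg/L × 593,000 L = 2407 g.
Product at 60.7% available Cl: 2407 / 0.607 = 3965 g.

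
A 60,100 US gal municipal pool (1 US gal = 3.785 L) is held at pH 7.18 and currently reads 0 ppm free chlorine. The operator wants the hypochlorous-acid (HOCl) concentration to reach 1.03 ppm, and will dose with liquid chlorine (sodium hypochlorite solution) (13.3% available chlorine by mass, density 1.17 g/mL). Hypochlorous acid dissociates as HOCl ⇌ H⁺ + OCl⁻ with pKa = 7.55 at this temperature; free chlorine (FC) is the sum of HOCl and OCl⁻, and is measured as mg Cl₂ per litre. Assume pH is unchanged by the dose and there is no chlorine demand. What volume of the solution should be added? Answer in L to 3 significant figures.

2.15 L

Volume: 60,100 US gal × 3.785 L/gal = 227,478 L.
[OCl⁻]/[HOCl] = 10^(pH − pKa) = 10^(7.18 − 7.55) = 0.4266; fraction as HOCl = 1/(1 + 0.4266) = 0.701.
Free chlorine required for 1.03 ppm HOCl: 1.03 / 0.701 = 1.469 ppm.
FC to add: 1.469 − 0 = 1.469 mg/L as Cl₂.
Cl₂ equivalent: 1.469 mg/L × 227,478 L = 334.3 g.
Product at 13.3% available Cl: 334.3 / 0.133 = 2513 g.
Volume: 2513 g ÷ 1.17 g/mL = 2148 mL.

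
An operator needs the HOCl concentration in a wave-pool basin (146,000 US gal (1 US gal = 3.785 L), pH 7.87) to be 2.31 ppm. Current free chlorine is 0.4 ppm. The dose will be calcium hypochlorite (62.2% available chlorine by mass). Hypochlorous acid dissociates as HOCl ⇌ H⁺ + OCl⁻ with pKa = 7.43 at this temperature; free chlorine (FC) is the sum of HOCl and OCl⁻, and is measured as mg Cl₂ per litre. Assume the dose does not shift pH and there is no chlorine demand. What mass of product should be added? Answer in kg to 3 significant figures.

7.35 kg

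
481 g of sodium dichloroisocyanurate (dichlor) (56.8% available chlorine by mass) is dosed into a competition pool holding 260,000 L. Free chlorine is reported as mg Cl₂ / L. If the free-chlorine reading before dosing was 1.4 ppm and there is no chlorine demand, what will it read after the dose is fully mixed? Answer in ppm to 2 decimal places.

Available chlorine delivered: 481 g × 0.568 = 273.2 g as Cl₂.
Concentration rise: 273.2 g / 260,000 L = 1.051 mg/L = 1.05 ppm.
Final FC: 1.4 + 1.05 = 2.45 ppm.

2.45 ppm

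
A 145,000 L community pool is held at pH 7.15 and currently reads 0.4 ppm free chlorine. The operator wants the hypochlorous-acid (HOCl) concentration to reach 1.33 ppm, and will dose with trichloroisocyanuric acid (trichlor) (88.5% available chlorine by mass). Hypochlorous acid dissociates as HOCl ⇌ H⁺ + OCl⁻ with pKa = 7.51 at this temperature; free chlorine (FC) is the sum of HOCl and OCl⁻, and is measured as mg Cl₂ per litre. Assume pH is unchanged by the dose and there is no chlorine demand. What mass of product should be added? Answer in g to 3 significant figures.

[OCl⁻]/[HOCl] = 10^(pH − pKa) = 10^(7.15 − 7.51) = 0.4365; fraction as HOCl = 1/(1 + 0.4365) = 0.6961.
Free chlorine required for 1.33 ppm HOCl: 1.33 / 0.6961 = 1.911 ppm.
FC to add: 1.911 − 0.4 = 1.511 mg/L as Cl₂.
Cl₂ equivalent: 1.511 mg/L × 145,000 L = 219 g.
Product at 88.5% available Cl: 219 / 0.885 = 247.5 g.

247 g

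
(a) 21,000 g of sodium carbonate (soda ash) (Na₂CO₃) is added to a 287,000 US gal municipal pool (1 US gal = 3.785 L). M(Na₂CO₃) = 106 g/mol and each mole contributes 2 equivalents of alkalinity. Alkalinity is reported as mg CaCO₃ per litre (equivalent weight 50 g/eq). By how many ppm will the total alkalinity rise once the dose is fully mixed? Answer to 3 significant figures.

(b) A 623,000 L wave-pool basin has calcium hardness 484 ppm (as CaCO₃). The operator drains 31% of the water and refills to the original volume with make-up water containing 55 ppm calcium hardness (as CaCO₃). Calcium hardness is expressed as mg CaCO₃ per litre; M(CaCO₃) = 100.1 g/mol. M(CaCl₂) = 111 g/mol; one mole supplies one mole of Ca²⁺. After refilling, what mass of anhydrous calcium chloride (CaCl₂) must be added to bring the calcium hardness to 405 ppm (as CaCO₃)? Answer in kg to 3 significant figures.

(a) 18.2 ppm; (b) 37.3 kg

(a) Volume: 287,000 US gal × 3.785 L/gal = 1,086,295 L.
(a) Moles of Na₂CO₃: 21,000 g ÷ 106 g/mol = 198.1 mol → 396.2 eq of alkalinity.
(a) As CaCO₃: 396.2 eq × 50 g/eq = 19,810 g.
(a) Rise: 19,810 g / 1,086,295 L × 1000 = 18.24 mg/L.

(b) After draining 31% and refilling: 484 × 0.69 + 55 × 0.31 = 351.01 ppm.
(b) Deficit to target: 405 − 351.01 = 53.99 mg/L.
(b) As CaCO₃: 53.99 mg/L × 623,000 L = 33,640 g; ÷ 100.1 = 336 mol Ca²⁺.
(b) Mass: 336 × 111 = 37,300 g.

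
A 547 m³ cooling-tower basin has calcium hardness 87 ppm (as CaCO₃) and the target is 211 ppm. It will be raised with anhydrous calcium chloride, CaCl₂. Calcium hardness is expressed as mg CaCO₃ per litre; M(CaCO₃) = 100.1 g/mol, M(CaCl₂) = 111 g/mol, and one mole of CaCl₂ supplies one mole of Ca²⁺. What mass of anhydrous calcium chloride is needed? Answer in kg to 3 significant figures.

Volume: 547 m³ = 547,000 L.
Hardness to add: (211 − 87) = 124 mg/L as CaCO₃ × 547,000 L = 67,830 g as CaCO₃.
Moles of Ca²⁺ (1 mol Ca²⁺ ≡ 1 mol CaCO₃): 67,830 / 100.1 g/mol = 677.6 mol.
Mass of CaCl₂: 677.6 × 111 = 75,210 g.

75.2 kg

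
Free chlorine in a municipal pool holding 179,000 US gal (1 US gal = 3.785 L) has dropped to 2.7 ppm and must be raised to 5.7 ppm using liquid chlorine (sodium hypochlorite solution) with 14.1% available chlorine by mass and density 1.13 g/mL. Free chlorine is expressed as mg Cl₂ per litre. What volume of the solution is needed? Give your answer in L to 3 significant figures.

12.8 L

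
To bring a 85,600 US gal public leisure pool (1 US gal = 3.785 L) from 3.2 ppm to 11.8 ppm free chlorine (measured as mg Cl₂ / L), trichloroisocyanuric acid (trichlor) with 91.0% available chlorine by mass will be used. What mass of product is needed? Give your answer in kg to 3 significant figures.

3.06 kg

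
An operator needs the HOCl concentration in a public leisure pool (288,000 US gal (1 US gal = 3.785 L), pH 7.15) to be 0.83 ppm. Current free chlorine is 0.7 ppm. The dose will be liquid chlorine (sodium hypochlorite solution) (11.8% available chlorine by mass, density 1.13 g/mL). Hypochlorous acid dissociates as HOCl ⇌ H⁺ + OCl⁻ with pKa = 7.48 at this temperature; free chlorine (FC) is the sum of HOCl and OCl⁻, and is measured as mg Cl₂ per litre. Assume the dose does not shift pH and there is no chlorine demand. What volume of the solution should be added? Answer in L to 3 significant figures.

4.24 L

Volume: 288,000 US gal × 3.785 L/gal = 1,090,080 L.
[OCl⁻]/[HOCl] = 10^(pH − pKa) = 10^(7.15 − 7.48) = 0.4677; fraction as HOCl = 1/(1 + 0.4677) = 0.6813.
Free chlorine required for 0.83 ppm HOCl: 0.83 / 0.6813 = 1.218 ppm.
FC to add: 1.218 − 0.7 = 0.5182 mg/L as Cl₂.
Cl₂ equivalent: 0.5182 mg/L × 1,090,080 L = 564.9 g.
Product at 11.8% available Cl: 564.9 / 0.118 = 4787 g.
Volume: 4787 g ÷ 1.13 g/mL = 4237 mL.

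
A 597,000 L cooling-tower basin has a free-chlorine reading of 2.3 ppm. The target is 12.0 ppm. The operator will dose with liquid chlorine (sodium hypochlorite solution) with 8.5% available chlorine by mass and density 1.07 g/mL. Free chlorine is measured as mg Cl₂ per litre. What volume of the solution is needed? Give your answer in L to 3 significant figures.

63.7 L

Chlorine deficit: 12.0 − 2.3 = 9.7 ppm = 9.7 mg/L as Cl₂.
Cl₂ equivalent needed: 9.7 mg/L × 597,000 L = 5,791,000 mg = 5791 g.
Product at 8.5% available chlorine: 5791 / 0.085 = 68,130 g.
Volume at density 1.07 g/mL: 68,130 g ÷ 1.07 g/mL = 63,670 mL.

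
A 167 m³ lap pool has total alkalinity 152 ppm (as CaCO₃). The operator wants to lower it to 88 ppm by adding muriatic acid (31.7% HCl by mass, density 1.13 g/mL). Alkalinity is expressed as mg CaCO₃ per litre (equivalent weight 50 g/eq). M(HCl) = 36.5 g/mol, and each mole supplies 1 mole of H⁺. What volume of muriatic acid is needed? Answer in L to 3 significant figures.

21.8 L

Volume: 167 m³ = 167,000 L.
Alkalinity to neutralize: (152 − 88) = 64 mg/L as CaCO₃ × 167,000 L = 10,690 g as CaCO₃.
Equivalents of H⁺ required: 10,690 ÷ 50 g/eq = 213.8 eq = 213.8 mol HCl.
Mass of HCl: 213.8 × 36.5 = 7802 g.
Mass of 31.7% solution: 7802 / 0.317 = 24,610 g.
Volume: 24,610 g ÷ 1.13 g/mL = 21,780 mL.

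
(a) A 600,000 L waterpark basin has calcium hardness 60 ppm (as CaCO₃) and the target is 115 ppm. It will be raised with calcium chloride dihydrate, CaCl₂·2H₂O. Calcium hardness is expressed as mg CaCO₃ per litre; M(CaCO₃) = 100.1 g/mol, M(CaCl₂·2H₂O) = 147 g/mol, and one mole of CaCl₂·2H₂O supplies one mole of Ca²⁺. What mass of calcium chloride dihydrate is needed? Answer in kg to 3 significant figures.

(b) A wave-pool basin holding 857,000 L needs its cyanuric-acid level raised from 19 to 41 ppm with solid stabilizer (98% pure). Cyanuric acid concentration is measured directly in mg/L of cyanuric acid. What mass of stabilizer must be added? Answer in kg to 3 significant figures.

(a) 48.5 kg; (b) 19.2 kg

(a) Hardness to add: (115 − 60) = 55 mg/L as CaCO₃ × 600,000 L = 33,000 g as CaCO₃.
(a) Moles of Ca²⁺ (1 mol Ca²⁺ ≡ 1 mol CaCO₃): 33,000 / 100.1 g/mol = 329.7 mol.
(a) Mass of CaCl₂·2H₂O: 329.7 × 147 = 48,460 g.

(b) CYA to add: (41 − 19) = 22 mg/L × 857,000 L = 18,850 g cyanuric acid.
(b) At 98% purity: 18,850 / 0.98 = 19,240 g product.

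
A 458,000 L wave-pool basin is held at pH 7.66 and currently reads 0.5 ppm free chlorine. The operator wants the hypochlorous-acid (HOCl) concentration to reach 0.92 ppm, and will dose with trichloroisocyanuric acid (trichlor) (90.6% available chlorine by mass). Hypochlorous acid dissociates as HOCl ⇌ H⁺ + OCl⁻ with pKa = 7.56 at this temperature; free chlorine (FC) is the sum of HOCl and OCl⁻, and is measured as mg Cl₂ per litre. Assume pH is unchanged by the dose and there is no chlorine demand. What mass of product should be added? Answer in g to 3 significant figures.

[OCl⁻]/[HOCl] = 10^(pH − pKa) = 10^(7.66 − 7.56) = 1.259; fraction as HOCl = 1/(1 + 1.259) = 0.4427.
Free chlorine required for 0.92 ppm HOCl: 0.92 / 0.4427 = 2.078 ppm.
FC to add: 2.078 − 0.5 = 1.578 mg/L as Cl₂.
Cl₂ equivalent: 1.578 mg/L × 458,000 L = 722.8 g.
Product at 90.6% available Cl: 722.8 / 0.906 = 797.8 g.

798 g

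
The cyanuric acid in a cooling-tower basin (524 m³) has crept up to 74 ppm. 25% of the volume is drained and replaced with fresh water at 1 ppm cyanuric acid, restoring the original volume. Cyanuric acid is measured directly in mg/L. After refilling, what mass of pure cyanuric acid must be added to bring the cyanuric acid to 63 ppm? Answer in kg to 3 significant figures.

3.80 kg

Volume: 524 m³ = 524,000 L.
After draining 25% and refilling: 74 × 0.75 + 1 × 0.25 = 55.75 ppm.
Deficit to target: 63 − 55.75 = 7.25 mg/L.
Mass: 7.25 mg/L × 524,000 L = 3799 g cyanuric acid.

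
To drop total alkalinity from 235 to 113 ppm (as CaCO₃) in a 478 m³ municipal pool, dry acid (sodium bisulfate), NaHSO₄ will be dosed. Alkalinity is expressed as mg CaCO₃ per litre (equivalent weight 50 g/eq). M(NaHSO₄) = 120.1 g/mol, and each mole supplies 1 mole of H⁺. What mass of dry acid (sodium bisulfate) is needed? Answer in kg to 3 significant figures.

140 kg

Volume: 478 m³ = 478,000 L.
Alkalinity to neutralize: (235 − 113) = 122 mg/L as CaCO₃ × 478,000 L = 58,320 g as CaCO₃.
Equivalents of H⁺ required: 58,320 ÷ 50 g/eq = 1166 eq = 1166 mol NaHSO₄.
Mass of NaHSO₄: 1166 × 120.1 = 140,100 g.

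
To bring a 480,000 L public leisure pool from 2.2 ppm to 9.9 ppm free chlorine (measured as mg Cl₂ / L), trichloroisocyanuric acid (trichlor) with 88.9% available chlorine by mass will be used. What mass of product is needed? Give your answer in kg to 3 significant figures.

Chlorine deficit: 9.9 − 2.2 = 7.7 ppm = 7.7 mg/L as Cl₂.
Cl₂ equivalent needed: 7.7 mg/L × 480,000 L = 3,696,000 mg = 3696 g.
Product at 88.9% available chlorine: 3696 / 0.889 = 4157 g.

4.16 kg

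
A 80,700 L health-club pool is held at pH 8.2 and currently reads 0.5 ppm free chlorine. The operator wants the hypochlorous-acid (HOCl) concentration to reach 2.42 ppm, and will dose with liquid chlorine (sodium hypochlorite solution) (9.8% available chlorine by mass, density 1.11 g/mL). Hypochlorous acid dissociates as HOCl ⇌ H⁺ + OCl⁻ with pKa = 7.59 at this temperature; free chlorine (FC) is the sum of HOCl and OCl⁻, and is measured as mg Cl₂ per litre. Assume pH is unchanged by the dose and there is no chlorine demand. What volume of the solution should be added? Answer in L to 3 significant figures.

8.74 L

[OCl⁻]/[HOCl] = 10^(pH − pKa) = 10^(8.2 − 7.59) = 4.074; fraction as HOCl = 1/(1 + 4.074) = 0.1971.
Free chlorine required for 2.42 ppm HOCl: 2.42 / 0.1971 = 12.28 ppm.
FC to add: 12.28 − 0.5 = 11.78 mg/L as Cl₂.
Cl₂ equivalent: 11.78 mg/L × 80,700 L = 950.5 g.
Product at 9.8% available Cl: 950.5 / 0.098 = 9699 g.
Volume: 9699 g ÷ 1.11 g/mL = 8738 mL.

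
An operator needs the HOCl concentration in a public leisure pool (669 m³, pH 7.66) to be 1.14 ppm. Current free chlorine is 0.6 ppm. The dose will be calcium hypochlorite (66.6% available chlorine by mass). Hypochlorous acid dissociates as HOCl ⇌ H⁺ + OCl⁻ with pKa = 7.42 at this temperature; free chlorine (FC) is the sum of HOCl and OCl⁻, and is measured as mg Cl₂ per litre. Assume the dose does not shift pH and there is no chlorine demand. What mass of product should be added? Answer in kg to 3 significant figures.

Volume: 669 m³ = 669,000 L.
[OCl⁻]/[HOCl] = 10^(pH − pKa) = 10^(7.66 − 7.42) = 1.738; fraction as HOCl = 1/(1 + 1.738) = 0.3653.
Free chlorine required for 1.14 ppm HOCl: 1.14 / 0.3653 = 3.121 ppm.
FC to add: 3.121 − 0.6 = 2.521 mg/L as Cl₂.
Cl₂ equivalent: 2.521 mg/L × 669,000 L = 1687 g.
Product at 66.6% available Cl: 1687 / 0.666 = 2532 g.

2.53 kg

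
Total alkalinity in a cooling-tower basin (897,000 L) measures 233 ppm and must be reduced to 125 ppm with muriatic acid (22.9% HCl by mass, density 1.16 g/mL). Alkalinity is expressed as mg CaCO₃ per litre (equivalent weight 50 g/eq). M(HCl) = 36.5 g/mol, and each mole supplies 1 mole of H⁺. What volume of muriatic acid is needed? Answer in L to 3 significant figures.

266 L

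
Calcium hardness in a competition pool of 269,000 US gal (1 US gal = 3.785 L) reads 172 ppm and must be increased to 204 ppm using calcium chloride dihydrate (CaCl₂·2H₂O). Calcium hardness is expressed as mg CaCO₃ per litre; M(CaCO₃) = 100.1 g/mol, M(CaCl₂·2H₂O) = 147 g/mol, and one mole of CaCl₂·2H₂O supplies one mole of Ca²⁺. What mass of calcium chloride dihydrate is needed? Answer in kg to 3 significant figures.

47.8 kg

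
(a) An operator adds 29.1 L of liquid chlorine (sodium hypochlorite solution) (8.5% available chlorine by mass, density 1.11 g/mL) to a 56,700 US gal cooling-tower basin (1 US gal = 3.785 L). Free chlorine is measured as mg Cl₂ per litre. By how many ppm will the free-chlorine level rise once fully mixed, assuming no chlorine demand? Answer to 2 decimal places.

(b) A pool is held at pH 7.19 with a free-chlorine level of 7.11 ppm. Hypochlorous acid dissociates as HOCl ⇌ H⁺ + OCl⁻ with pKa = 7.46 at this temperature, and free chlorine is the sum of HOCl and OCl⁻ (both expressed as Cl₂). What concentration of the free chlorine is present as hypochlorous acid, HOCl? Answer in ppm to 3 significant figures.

(a) 12.79 ppm; (b) 4.63 ppm

(a) Volume: 56,700 US gal × 3.785 L/gal = 214,610 L.
(a) Mass of solution: 29.1 L × 1000 mL/L × 1.11 g/mL = 32,300 g.
(a) Available chlorine delivered: 32,300 g × 0.085 = 2746 g as Cl₂.
(a) Concentration rise: 2746 g / 214,610 L = 12.79 mg/L = 12.79 ppm.

(b) [OCl⁻]/[HOCl] = 10^(pH − pKa) = 10^(7.19 − 7.46) = 10^-0.27 = 0.537.
(b) Fraction as HOCl = 1 / (1 + 0.537) = 0.6506.
(b) HOCl = 0.6506 × 7.11 ppm = 4.626 ppm.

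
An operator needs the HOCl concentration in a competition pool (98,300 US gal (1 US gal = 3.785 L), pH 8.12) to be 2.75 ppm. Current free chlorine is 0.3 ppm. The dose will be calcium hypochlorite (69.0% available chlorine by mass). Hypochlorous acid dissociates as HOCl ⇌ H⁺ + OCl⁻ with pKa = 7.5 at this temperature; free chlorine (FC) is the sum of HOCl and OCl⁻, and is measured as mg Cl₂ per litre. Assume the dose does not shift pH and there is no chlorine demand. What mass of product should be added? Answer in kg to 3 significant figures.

7.50 kg

Volume: 98,300 US gal × 3.785 L/gal = 372,066 L.
[OCl⁻]/[HOCl] = 10^(pH − pKa) = 10^(8.12 − 7.5) = 4.169; fraction as HOCl = 1/(1 + 4.169) = 0.1935.
Free chlorine required for 2.75 ppm HOCl: 2.75 / 0.1935 = 14.21 ppm.
FC to add: 14.21 − 0.3 = 13.91 mg/L as Cl₂.
Cl₂ equivalent: 13.91 mg/L × 372,066 L = 5177 g.
Product at 69.0% available Cl: 5177 / 0.69 = 7503 g.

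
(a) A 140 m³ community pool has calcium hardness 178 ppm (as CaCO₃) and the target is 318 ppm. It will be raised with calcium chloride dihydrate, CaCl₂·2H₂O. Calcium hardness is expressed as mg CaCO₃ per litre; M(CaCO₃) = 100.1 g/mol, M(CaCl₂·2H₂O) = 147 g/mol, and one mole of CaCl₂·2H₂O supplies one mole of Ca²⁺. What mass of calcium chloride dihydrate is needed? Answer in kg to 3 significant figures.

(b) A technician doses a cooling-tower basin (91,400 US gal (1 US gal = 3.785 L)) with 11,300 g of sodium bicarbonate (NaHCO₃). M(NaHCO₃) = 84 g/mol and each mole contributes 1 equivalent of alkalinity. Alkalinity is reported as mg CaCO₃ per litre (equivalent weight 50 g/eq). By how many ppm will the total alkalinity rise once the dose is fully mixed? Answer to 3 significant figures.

(a) Volume: 140 m³ = 140,000 L.
(a) Hardness to add: (318 − 178) = 140 mg/L as CaCO₃ × 140,000 L = 19,600 g as CaCO₃.
(a) Moles of Ca²⁺ (1 mol Ca²⁺ ≡ 1 mol CaCO₃): 19,600 / 100.1 g/mol = 195.8 mol.
(a) Mass of CaCl₂·2H₂O: 195.8 × 147 = 28,780 g.

(b) Volume: 91,400 US gal × 3.785 L/gal = 345,949 L.
(b) Moles of NaHCO₃: 11,300 g ÷ 84 g/mol = 134.5 mol → 134.5 eq of alkalinity.
(b) As CaCO₃: 134.5 eq × 50 g/eq = 6726 g.
(b) Rise: 6726 g / 345,949 L × 1000 = 19.44 mg/L.

(a) 28.8 kg; (b) 19.4 ppm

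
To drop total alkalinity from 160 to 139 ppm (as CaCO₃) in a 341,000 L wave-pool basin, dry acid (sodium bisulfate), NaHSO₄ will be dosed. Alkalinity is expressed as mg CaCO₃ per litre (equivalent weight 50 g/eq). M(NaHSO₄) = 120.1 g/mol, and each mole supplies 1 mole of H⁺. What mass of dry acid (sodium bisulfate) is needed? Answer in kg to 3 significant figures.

Alkalinity to neutralize: (160 − 139) = 21 mg/L as CaCO₃ × 341,000 L = 7161 g as CaCO₃.
Equivalents of H⁺ required: 7161 ÷ 50 g/eq = 143.2 eq = 143.2 mol NaHSO₄.
Mass of NaHSO₄: 143.2 × 120.1 = 17,200 g.

17.2 kg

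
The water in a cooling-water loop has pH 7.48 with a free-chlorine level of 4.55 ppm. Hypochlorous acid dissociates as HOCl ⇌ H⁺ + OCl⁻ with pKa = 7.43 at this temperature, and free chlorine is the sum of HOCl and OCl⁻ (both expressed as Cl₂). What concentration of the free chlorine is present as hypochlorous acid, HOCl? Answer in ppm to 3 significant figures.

[OCl⁻]/[HOCl] = 10^(pH − pKa) = 10^(7.48 − 7.43) = 10^0.05 = 1.122.
Fraction as HOCl = 1 / (1 + 1.122) = 0.4712.
HOCl = 0.4712 × 4.55 ppm = 2.144 ppm.

2.14 ppm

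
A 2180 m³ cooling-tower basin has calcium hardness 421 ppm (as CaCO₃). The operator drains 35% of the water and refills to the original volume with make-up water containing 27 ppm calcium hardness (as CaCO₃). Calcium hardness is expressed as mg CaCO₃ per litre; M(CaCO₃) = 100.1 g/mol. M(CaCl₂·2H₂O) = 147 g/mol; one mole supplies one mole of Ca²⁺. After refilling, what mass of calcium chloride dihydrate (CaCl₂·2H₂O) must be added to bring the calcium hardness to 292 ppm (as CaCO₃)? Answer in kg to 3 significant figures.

Volume: 2180 m³ = 2,180,000 L.
After draining 35% and refilling: 421 × 0.65 + 27 × 0.35 = 283.1 ppm.
Deficit to target: 292 − 283.1 = 8.9 mg/L.
As CaCO₃: 8.9 mg/L × 2,180,000 L = 19,400 g; ÷ 100.1 = 193.8 mol Ca²⁺.
Mass: 193.8 × 147 = 28,490 g.

28.5 kg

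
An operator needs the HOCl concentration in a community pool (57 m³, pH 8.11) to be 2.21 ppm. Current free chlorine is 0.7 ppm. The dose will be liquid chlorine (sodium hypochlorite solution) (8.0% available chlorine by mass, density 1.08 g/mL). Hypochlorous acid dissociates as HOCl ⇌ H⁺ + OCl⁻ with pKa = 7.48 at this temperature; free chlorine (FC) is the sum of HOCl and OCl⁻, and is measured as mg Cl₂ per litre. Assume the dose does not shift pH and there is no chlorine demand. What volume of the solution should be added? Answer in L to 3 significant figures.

7.22 L

Volume: 57 m³ = 57,000 L.
[OCl⁻]/[HOCl] = 10^(pH − pKa) = 10^(8.11 − 7.48) = 4.266; fraction as HOCl = 1/(1 + 4.266) = 0.1899.
Free chlorine required for 2.21 ppm HOCl: 2.21 / 0.1899 = 11.64 ppm.
FC to add: 11.64 − 0.7 = 10.94 mg/L as Cl₂.
Cl₂ equivalent: 10.94 mg/L × 57,000 L = 623.4 g.
Product at 8.0% available Cl: 623.4 / 0.08 = 7793 g.
Volume: 7793 g ÷ 1.08 g/mL = 7216 mL.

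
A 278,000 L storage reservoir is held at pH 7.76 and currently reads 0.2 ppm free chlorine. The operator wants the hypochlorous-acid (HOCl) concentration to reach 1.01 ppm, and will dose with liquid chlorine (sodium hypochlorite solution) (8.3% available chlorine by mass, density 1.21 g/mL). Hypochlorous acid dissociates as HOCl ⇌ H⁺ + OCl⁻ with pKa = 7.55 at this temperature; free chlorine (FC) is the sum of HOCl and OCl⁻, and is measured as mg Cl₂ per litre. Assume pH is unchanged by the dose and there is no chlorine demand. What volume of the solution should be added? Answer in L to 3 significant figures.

6.78 L

[OCl⁻]/[HOCl] = 10^(pH − pKa) = 10^(7.76 − 7.55) = 1.622; fraction as HOCl = 1/(1 + 1.622) = 0.3814.
Free chlorine required for 1.01 ppm HOCl: 1.01 / 0.3814 = 2.648 ppm.
FC to add: 2.648 − 0.2 = 2.448 mg/L as Cl₂.
Cl₂ equivalent: 2.448 mg/L × 278,000 L = 680.6 g.
Product at 8.3% available Cl: 680.6 / 0.083 = 8199 g.
Volume: 8199 g ÷ 1.21 g/mL = 6776 mL.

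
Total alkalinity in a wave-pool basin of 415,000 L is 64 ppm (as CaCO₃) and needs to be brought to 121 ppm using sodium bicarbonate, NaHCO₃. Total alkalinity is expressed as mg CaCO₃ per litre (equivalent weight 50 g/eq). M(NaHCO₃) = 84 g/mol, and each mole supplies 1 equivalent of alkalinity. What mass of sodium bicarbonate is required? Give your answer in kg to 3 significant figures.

Alkalinity to add: (121 − 64) = 57 mg/L as CaCO₃ × 415,000 L = 23,660 g as CaCO₃.
Equivalents: 23,660 g ÷ 50 g/eq = 473.1 eq.
NaHCO₃ supplies 1 eq per mole → 473.1 mol.
Mass: 473.1 mol × 84 g/mol = 39,740 g.

39.7 kg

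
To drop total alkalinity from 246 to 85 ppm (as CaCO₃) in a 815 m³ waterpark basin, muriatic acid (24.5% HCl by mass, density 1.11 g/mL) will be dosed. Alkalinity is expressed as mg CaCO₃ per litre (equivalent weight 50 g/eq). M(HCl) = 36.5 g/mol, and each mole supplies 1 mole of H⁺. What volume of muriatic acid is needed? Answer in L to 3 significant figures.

352 L

Volume: 815 m³ = 815,000 L.
Alkalinity to neutralize: (246 − 85) = 161 mg/L as CaCO₃ × 815,000 L = 131,200 g as CaCO₃.
Equivalents of H⁺ required: 131,200 ÷ 50 g/eq = 2624 eq = 2624 mol HCl.
Mass of HCl: 2624 × 36.5 = 95,790 g.
Mass of 24.5% solution: 95,790 / 0.245 = 391,000 g.
Volume: 391,000 g ÷ 1.11 g/mL = 352,200 mL.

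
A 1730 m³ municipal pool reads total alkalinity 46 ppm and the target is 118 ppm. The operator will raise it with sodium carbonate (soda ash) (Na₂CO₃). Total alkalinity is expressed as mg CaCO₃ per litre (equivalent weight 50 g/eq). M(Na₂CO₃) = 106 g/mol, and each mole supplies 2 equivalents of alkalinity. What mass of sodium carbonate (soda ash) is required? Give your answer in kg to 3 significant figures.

Volume: 1730 m³ = 1,730,000 L.
Alkalinity to add: (118 − 46) = 72 mg/L as CaCO₃ × 1,730,000 L = 124,600 g as CaCO₃.
Equivalents: 124,600 g ÷ 50 g/eq = 2491 eq.
Each mole of Na₂CO₃ supplies 2 eq, so 2491 / 2 = 1246 mol.
Mass: 1246 mol × 106 g/mol = 132,000 g.

132 kg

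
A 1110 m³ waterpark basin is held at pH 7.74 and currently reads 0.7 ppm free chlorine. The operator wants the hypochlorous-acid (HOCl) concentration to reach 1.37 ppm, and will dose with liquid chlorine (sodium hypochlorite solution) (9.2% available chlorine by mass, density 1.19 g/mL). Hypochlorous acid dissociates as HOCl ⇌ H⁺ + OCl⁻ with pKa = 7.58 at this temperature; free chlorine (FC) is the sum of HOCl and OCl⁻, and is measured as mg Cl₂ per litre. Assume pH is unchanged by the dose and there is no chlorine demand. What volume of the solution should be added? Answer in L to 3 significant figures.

26.9 L

Volume: 1110 m³ = 1,110,000 L.
[OCl⁻]/[HOCl] = 10^(pH − pKa) = 10^(7.74 − 7.58) = 1.445; fraction as HOCl = 1/(1 + 1.445) = 0.4089.
Free chlorine required for 1.37 ppm HOCl: 1.37 / 0.4089 = 3.35 ppm.
FC to add: 3.35 − 0.7 = 2.65 mg/L as Cl₂.
Cl₂ equivalent: 2.65 mg/L × 1,110,000 L = 2942 g.
Product at 9.2% available Cl: 2942 / 0.092 = 31,980 g.
Volume: 31,980 g ÷ 1.19 g/mL = 26,870 mL.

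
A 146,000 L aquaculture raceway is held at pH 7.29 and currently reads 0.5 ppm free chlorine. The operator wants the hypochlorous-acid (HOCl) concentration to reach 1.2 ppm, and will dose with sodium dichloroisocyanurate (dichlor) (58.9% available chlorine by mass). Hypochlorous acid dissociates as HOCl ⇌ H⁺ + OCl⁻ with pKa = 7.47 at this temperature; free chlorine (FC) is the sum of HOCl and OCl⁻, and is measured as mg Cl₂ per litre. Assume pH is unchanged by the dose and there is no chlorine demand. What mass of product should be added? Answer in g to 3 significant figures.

[OCl⁻]/[HOCl] = 10^(pH − pKa) = 10^(7.29 − 7.47) = 0.6607; fraction as HOCl = 1/(1 + 0.6607) = 0.6022.
Free chlorine required for 1.2 ppm HOCl: 1.2 / 0.6022 = 1.993 ppm.
FC to add: 1.993 − 0.5 = 1.493 mg/L as Cl₂.
Cl₂ equivalent: 1.493 mg/L × 146,000 L = 218 g.
Product at 58.9% available Cl: 218 / 0.589 = 370 g.

370 g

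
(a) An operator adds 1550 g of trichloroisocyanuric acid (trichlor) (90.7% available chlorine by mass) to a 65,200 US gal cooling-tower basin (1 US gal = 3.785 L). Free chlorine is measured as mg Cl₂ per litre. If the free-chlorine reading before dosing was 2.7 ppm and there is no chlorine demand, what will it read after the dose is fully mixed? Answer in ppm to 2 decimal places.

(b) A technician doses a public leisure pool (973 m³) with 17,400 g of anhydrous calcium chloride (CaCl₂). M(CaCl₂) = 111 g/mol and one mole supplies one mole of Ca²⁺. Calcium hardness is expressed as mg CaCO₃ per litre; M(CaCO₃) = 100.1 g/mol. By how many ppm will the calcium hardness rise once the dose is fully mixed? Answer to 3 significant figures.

(a) 8.40 ppm; (b) 16.1 ppm

(a) Volume: 65,200 US gal × 3.785 L/gal = 246,782 L.
(a) Available chlorine delivered: 1550 g × 0.907 = 1406 g as Cl₂.
(a) Concentration rise: 1406 g / 246,782 L = 5.697 mg/L = 5.70 ppm.
(a) Final FC: 2.7 + 5.70 = 8.40 ppm.

(b) Volume: 973 m³ = 973,000 L.
(b) Moles of Ca²⁺: 17,400 g ÷ 111 g/mol = 156.8 mol.
(b) As CaCO₃: 156.8 mol × 100.1 g/mol = 15,690 g.
(b) Rise: 15,690 g / 973,000 L × 1000 = 16.13 mg/L.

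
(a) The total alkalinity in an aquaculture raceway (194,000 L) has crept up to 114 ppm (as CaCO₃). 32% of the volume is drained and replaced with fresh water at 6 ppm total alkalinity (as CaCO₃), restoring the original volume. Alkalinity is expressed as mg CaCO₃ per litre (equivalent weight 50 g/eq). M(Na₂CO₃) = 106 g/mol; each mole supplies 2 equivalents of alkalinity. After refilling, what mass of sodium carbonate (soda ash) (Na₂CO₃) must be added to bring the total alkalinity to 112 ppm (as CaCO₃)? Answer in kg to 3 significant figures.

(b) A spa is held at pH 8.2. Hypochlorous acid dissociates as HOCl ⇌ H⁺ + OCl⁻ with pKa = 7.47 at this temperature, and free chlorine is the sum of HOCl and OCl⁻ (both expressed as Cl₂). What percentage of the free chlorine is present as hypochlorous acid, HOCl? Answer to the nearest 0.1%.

(a) 6.70 kg; (b) 15.7%

(a) After draining 32% and refilling: 114 × 0.68 + 6 × 0.32 = 79.44 ppm.
(a) Deficit to target: 112 − 79.44 = 32.56 mg/L.
(a) As CaCO₃: 32.56 mg/L × 194,000 L = 6317 g; ÷ 50 g/eq ÷ 2 = 63.17 mol Na₂CO₃.
(a) Mass: 63.17 × 106 = 6696 g.

(b) [OCl⁻]/[HOCl] = 10^(pH − pKa) = 10^(8.2 − 7.47) = 10^0.73 = 5.37.
(b) Fraction as HOCl = 1 / (1 + 5.37) = 0.157.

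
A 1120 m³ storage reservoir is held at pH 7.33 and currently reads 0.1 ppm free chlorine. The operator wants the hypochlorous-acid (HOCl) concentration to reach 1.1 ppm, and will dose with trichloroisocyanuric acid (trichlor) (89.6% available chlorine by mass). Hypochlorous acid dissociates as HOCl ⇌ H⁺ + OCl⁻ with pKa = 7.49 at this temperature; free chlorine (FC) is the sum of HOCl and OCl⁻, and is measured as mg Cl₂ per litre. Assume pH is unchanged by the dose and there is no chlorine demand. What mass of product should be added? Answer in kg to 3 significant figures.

2.20 kg

Volume: 1120 m³ = 1,120,000 L.
[OCl⁻]/[HOCl] = 10^(pH − pKa) = 10^(7.33 − 7.49) = 0.6918; fraction as HOCl = 1/(1 + 0.6918) = 0.5911.
Free chlorine required for 1.1 ppm HOCl: 1.1 / 0.5911 = 1.861 ppm.
FC to add: 1.861 − 0.1 = 1.761 mg/L as Cl₂.
Cl₂ equivalent: 1.761 mg/L × 1,120,000 L = 1972 g.
Product at 89.6% available Cl: 1972 / 0.896 = 2201 g.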